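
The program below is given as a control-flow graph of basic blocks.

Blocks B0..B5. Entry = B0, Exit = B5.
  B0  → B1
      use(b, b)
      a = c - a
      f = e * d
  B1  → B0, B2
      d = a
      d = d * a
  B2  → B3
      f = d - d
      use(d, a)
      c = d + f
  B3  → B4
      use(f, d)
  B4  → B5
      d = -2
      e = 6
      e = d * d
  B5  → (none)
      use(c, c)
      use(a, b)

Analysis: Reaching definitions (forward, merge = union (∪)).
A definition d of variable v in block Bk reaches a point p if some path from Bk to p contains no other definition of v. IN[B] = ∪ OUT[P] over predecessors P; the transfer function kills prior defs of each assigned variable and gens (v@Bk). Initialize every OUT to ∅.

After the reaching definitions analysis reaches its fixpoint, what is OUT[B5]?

Converged values:
  B0:   IN={a@B0, d@B1, f@B0}   OUT={a@B0, d@B1, f@B0}
  B1:   IN={a@B0, d@B1, f@B0}   OUT={a@B0, d@B1, f@B0}
  B2:   IN={a@B0, d@B1, f@B0}   OUT={a@B0, c@B2, d@B1, f@B2}
  B3:   IN={a@B0, c@B2, d@B1, f@B2}   OUT={a@B0, c@B2, d@B1, f@B2}
  B4:   IN={a@B0, c@B2, d@B1, f@B2}   OUT={a@B0, c@B2, d@B4, e@B4, f@B2}
  B5:   IN={a@B0, c@B2, d@B4, e@B4, f@B2}   OUT={a@B0, c@B2, d@B4, e@B4, f@B2}

Merge at B5: IN[B5] = OUT[B4] = {a@B0, c@B2, d@B4, e@B4, f@B2}
Applying B5's transfer function to that IN value gives OUT[B5] (row B5 above).

Answer: {a@B0, c@B2, d@B4, e@B4, f@B2}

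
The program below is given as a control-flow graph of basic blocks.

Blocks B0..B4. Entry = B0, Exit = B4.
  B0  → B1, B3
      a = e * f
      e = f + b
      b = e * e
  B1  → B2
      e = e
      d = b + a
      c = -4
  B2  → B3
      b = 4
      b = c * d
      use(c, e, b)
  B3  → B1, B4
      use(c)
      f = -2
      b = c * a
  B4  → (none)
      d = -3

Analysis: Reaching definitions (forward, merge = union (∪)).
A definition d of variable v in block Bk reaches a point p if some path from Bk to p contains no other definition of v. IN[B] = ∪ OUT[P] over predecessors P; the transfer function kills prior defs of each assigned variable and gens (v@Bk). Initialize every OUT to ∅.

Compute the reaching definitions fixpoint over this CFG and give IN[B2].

Per-block solution:
  B0:   IN={}   OUT={a@B0, b@B0, e@B0}
  B1:   IN={a@B0, b@B0, b@B3, c@B1, d@B1, e@B0, e@B1, f@B3}   OUT={a@B0, b@B0, b@B3, c@B1, d@B1, e@B1, f@B3}
  B2:   IN={a@B0, b@B0, b@B3, c@B1, d@B1, e@B1, f@B3}   OUT={a@B0, b@B2, c@B1, d@B1, e@B1, f@B3}
  B3:   IN={a@B0, b@B0, b@B2, c@B1, d@B1, e@B0, e@B1, f@B3}   OUT={a@B0, b@B3, c@B1, d@B1, e@B0, e@B1, f@B3}
  B4:   IN={a@B0, b@B3, c@B1, d@B1, e@B0, e@B1, f@B3}   OUT={a@B0, b@B3, c@B1, d@B4, e@B0, e@B1, f@B3}

Merge at B2: IN[B2] = OUT[B1] = {a@B0, b@B0, b@B3, c@B1, d@B1, e@B1, f@B3}

Answer: {a@B0, b@B0, b@B3, c@B1, d@B1, e@B1, f@B3}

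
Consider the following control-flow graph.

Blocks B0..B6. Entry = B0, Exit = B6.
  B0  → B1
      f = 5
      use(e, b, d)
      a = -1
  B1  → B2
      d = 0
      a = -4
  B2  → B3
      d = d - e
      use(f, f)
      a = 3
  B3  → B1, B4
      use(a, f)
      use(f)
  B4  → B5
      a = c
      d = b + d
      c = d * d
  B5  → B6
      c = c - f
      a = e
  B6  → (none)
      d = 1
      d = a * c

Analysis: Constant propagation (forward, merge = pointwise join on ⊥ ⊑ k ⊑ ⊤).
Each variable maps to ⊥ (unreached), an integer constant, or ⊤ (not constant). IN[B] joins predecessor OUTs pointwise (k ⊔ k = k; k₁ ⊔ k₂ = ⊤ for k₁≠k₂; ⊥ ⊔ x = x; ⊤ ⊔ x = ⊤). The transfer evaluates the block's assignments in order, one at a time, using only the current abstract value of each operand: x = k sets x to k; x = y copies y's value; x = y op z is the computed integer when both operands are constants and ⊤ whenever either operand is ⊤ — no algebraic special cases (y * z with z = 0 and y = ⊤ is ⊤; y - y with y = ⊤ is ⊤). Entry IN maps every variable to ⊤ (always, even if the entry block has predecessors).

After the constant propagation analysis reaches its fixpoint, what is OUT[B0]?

Answer: {a: -1, b: ⊤, c: ⊤, d: ⊤, e: ⊤, f: 5}

Derivation:
Fixpoint table:
  B0:  IN=(all ⊤)  OUT={a:-1, f:5; rest ⊤}
  B1:  IN={f:5; rest ⊤}  OUT={a:-4, d:0, f:5; rest ⊤}
  B2:  IN={a:-4, d:0, f:5; rest ⊤}  OUT={a:3, f:5; rest ⊤}
  B3:  IN={a:3, f:5; rest ⊤}  OUT={a:3, f:5; rest ⊤}
  B4:  IN={a:3, f:5; rest ⊤}  OUT={f:5; rest ⊤}
  B5:  IN={f:5; rest ⊤}  OUT={f:5; rest ⊤}
  B6:  IN={f:5; rest ⊤}  OUT={f:5; rest ⊤}

B0 is the boundary node: IN[B0] = {a: ⊤, b: ⊤, c: ⊤, d: ⊤, e: ⊤, f: ⊤}
Applying B0's transfer function to that IN value gives OUT[B0] (row B0 above).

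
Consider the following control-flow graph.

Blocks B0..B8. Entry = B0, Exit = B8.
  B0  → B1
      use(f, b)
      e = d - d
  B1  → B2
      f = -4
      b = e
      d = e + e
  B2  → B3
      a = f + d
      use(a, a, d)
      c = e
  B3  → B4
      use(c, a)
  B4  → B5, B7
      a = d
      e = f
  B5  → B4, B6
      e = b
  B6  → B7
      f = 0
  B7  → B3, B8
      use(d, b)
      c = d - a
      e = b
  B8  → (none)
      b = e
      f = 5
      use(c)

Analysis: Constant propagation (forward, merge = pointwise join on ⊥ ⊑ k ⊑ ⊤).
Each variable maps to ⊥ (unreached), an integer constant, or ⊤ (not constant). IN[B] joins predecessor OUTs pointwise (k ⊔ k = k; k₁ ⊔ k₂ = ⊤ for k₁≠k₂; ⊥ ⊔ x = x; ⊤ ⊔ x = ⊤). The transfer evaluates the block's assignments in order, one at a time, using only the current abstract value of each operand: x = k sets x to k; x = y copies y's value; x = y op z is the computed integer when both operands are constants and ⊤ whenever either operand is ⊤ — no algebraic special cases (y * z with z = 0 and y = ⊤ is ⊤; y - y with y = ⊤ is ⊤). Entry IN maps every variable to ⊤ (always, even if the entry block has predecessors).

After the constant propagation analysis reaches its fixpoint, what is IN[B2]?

Answer: {a: ⊤, b: ⊤, c: ⊤, d: ⊤, e: ⊤, f: -4}

Trace:
Per-block solution:
  B0:  IN=(all ⊤)  OUT=(all ⊤)
  B1:  IN=(all ⊤)  OUT={f:-4; rest ⊤}
  B2:  IN={f:-4; rest ⊤}  OUT={f:-4; rest ⊤}
  B3:  IN=(all ⊤)  OUT=(all ⊤)
  B4:  IN=(all ⊤)  OUT=(all ⊤)
  B5:  IN=(all ⊤)  OUT=(all ⊤)
  B6:  IN=(all ⊤)  OUT={f:0; rest ⊤}
  B7:  IN=(all ⊤)  OUT=(all ⊤)
  B8:  IN=(all ⊤)  OUT={f:5; rest ⊤}

Merge at B2: IN[B2] = OUT[B1] = {a: ⊤, b: ⊤, c: ⊤, d: ⊤, e: ⊤, f: -4}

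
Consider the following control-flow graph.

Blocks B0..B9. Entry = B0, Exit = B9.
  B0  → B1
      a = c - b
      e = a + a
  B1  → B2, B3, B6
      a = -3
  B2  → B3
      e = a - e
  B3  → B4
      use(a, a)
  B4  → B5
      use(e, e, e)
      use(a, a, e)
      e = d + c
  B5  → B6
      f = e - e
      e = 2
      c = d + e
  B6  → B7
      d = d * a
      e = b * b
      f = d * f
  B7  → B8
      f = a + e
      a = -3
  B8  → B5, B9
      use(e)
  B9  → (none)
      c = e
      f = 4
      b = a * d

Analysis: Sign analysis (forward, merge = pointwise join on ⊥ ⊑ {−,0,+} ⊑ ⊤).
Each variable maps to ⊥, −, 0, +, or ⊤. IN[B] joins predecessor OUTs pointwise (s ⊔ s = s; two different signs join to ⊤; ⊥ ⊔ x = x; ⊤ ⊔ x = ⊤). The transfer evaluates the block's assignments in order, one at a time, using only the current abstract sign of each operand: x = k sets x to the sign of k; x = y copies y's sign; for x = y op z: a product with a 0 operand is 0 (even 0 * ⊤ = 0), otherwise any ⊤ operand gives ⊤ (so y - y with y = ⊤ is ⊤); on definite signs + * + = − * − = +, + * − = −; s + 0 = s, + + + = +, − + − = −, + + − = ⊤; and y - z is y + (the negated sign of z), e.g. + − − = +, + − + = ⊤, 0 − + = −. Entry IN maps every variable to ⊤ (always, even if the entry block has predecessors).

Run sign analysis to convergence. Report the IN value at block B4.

Converged values:
  B0:   IN=(all ⊤)   OUT=(all ⊤)
  B1:   IN=(all ⊤)   OUT={a:-; rest ⊤}
  B2:   IN={a:-; rest ⊤}   OUT={a:-; rest ⊤}
  B3:   IN={a:-; rest ⊤}   OUT={a:-; rest ⊤}
  B4:   IN={a:-; rest ⊤}   OUT={a:-; rest ⊤}
  B5:   IN={a:-; rest ⊤}   OUT={a:-, e:+; rest ⊤}
  B6:   IN={a:-; rest ⊤}   OUT={a:-; rest ⊤}
  B7:   IN={a:-; rest ⊤}   OUT={a:-; rest ⊤}
  B8:   IN={a:-; rest ⊤}   OUT={a:-; rest ⊤}
  B9:   IN={a:-; rest ⊤}   OUT={a:-, f:+; rest ⊤}

Merge at B4: IN[B4] = OUT[B3] = {a: -, b: ⊤, c: ⊤, d: ⊤, e: ⊤, f: ⊤}

Answer: {a: -, b: ⊤, c: ⊤, d: ⊤, e: ⊤, f: ⊤}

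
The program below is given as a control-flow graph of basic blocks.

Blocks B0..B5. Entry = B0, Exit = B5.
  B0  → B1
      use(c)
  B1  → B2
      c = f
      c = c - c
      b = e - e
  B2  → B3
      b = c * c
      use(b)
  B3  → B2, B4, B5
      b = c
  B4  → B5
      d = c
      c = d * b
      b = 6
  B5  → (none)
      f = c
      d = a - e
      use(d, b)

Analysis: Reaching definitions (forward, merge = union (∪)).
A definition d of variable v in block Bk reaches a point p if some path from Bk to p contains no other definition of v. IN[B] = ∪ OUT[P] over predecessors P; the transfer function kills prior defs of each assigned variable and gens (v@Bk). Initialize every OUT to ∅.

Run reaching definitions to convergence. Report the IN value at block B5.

Converged values:
  B0:   IN={}   OUT={}
  B1:   IN={}   OUT={b@B1, c@B1}
  B2:   IN={b@B1, b@B3, c@B1}   OUT={b@B2, c@B1}
  B3:   IN={b@B2, c@B1}   OUT={b@B3, c@B1}
  B4:   IN={b@B3, c@B1}   OUT={b@B4, c@B4, d@B4}
  B5:   IN={b@B3, b@B4, c@B1, c@B4, d@B4}   OUT={b@B3, b@B4, c@B1, c@B4, d@B5, f@B5}

Merge at B5: IN[B5] = OUT[B3] ⊔ OUT[B4] = {b@B3, b@B4, c@B1, c@B4, d@B4}

Answer: {b@B3, b@B4, c@B1, c@B4, d@B4}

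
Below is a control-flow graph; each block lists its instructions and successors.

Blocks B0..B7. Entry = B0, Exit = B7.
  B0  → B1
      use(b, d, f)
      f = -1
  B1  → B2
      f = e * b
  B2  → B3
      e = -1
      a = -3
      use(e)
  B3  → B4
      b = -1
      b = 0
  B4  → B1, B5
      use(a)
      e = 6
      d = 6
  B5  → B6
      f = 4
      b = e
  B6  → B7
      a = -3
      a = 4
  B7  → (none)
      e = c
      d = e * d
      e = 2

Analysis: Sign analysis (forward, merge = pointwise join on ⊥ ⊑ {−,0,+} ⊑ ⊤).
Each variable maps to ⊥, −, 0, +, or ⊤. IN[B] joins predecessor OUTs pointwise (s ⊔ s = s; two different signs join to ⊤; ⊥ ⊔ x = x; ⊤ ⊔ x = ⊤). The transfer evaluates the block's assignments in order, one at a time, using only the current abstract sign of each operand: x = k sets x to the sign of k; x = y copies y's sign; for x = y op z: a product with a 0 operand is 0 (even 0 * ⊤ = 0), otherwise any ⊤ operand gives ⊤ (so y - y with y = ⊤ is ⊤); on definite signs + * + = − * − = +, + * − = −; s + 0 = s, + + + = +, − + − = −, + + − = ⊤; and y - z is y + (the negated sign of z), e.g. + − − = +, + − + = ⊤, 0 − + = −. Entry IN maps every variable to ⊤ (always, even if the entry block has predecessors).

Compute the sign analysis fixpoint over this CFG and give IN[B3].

Fixpoint table:
  B0:  IN=(all ⊤)  OUT={f:-; rest ⊤}
  B1:  IN=(all ⊤)  OUT=(all ⊤)
  B2:  IN=(all ⊤)  OUT={a:-, e:-; rest ⊤}
  B3:  IN={a:-, e:-; rest ⊤}  OUT={a:-, b:0, e:-; rest ⊤}
  B4:  IN={a:-, b:0, e:-; rest ⊤}  OUT={a:-, b:0, d:+, e:+; rest ⊤}
  B5:  IN={a:-, b:0, d:+, e:+; rest ⊤}  OUT={a:-, b:+, d:+, e:+, f:+; rest ⊤}
  B6:  IN={a:-, b:+, d:+, e:+, f:+; rest ⊤}  OUT={a:+, b:+, d:+, e:+, f:+; rest ⊤}
  B7:  IN={a:+, b:+, d:+, e:+, f:+; rest ⊤}  OUT={a:+, b:+, e:+, f:+; rest ⊤}

Merge at B3: IN[B3] = OUT[B2] = {a: -, b: ⊤, c: ⊤, d: ⊤, e: -, f: ⊤}

Answer: {a: -, b: ⊤, c: ⊤, d: ⊤, e: -, f: ⊤}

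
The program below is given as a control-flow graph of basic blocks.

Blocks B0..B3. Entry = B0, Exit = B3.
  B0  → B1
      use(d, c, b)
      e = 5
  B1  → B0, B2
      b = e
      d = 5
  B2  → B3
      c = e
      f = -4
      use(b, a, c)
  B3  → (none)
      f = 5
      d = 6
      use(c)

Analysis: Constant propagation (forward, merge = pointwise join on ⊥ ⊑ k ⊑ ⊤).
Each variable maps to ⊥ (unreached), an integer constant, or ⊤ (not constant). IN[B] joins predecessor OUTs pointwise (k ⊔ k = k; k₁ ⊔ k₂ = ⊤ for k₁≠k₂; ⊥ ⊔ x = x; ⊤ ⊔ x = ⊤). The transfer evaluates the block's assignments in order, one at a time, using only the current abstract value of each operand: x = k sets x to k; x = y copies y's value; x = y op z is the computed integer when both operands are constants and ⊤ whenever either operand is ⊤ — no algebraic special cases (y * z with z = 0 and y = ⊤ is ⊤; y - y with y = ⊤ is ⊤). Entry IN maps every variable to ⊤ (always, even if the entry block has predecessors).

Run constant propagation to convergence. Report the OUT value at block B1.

Answer: {a: ⊤, b: 5, c: ⊤, d: 5, e: 5, f: ⊤}

Derivation:
Converged values:
  B0:   IN=(all ⊤)   OUT={e:5; rest ⊤}
  B1:   IN={e:5; rest ⊤}   OUT={b:5, d:5, e:5; rest ⊤}
  B2:   IN={b:5, d:5, e:5; rest ⊤}   OUT={b:5, c:5, d:5, e:5, f:-4; rest ⊤}
  B3:   IN={b:5, c:5, d:5, e:5, f:-4; rest ⊤}   OUT={b:5, c:5, d:6, e:5, f:5; rest ⊤}

Merge at B1: IN[B1] = OUT[B0] = {a: ⊤, b: ⊤, c: ⊤, d: ⊤, e: 5, f: ⊤}
Applying B1's transfer function to that IN value gives OUT[B1] (row B1 above).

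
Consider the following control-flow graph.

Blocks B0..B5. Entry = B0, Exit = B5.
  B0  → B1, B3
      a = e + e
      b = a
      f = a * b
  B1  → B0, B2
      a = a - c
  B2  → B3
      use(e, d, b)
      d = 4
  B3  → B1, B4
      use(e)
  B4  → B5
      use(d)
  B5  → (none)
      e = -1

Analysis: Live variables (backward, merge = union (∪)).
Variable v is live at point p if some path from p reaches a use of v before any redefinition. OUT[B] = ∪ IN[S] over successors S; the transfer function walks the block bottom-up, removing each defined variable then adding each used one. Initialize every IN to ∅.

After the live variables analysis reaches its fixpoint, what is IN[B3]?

Per-block solution:
  B0: | IN={c, d, e} | OUT={a, b, c, d, e}
  B1: | IN={a, b, c, d, e} | OUT={a, b, c, d, e}
  B2: | IN={a, b, c, d, e} | OUT={a, b, c, d, e}
  B3: | IN={a, b, c, d, e} | OUT={a, b, c, d, e}
  B4: | IN={d} | OUT={}
  B5: | IN={} | OUT={}

Merge at B3: OUT[B3] = IN[B1] ⊔ IN[B4] = {a, b, c, d, e}
Applying B3's transfer function to that OUT value gives IN[B3] (row B3 above).

Answer: {a, b, c, d, e}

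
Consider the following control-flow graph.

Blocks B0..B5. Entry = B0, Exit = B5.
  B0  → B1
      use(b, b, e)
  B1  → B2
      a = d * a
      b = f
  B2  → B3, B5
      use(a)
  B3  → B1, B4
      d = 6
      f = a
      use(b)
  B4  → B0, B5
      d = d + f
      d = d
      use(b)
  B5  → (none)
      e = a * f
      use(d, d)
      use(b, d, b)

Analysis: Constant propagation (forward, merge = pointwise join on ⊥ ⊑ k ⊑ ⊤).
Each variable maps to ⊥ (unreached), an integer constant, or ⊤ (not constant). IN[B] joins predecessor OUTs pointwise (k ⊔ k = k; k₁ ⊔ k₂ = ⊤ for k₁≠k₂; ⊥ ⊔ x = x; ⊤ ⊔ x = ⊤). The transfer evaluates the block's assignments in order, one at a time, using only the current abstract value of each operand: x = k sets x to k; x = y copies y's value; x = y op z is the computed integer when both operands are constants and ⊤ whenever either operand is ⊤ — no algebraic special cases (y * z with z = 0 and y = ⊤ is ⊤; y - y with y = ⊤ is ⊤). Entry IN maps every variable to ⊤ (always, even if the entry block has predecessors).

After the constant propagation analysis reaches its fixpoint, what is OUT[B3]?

Per-block solution:
  B0:  IN=(all ⊤)  OUT=(all ⊤)
  B1:  IN=(all ⊤)  OUT=(all ⊤)
  B2:  IN=(all ⊤)  OUT=(all ⊤)
  B3:  IN=(all ⊤)  OUT={d:6; rest ⊤}
  B4:  IN={d:6; rest ⊤}  OUT=(all ⊤)
  B5:  IN=(all ⊤)  OUT=(all ⊤)

Merge at B3: IN[B3] = OUT[B2] = {a: ⊤, b: ⊤, c: ⊤, d: ⊤, e: ⊤, f: ⊤}
Applying B3's transfer function to that IN value gives OUT[B3] (row B3 above).

Answer: {a: ⊤, b: ⊤, c: ⊤, d: 6, e: ⊤, f: ⊤}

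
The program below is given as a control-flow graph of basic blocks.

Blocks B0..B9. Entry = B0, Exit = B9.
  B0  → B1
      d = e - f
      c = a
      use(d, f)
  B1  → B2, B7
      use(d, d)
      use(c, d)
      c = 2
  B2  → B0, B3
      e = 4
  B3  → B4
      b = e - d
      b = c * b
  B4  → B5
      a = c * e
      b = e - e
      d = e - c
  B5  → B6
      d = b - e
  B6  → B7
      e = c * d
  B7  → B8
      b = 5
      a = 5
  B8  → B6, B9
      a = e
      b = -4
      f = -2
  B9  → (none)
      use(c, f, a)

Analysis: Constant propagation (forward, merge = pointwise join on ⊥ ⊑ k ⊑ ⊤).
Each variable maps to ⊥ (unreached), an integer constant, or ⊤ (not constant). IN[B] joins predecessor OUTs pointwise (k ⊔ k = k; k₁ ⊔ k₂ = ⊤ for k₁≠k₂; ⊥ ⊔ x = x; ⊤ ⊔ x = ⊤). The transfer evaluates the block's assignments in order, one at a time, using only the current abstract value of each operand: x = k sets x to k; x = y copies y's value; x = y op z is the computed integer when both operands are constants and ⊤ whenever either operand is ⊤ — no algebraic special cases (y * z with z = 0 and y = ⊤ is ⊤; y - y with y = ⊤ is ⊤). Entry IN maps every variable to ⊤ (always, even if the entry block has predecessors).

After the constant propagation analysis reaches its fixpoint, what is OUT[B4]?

Converged values:
  B0:   IN=(all ⊤)   OUT=(all ⊤)
  B1:   IN=(all ⊤)   OUT={c:2; rest ⊤}
  B2:   IN={c:2; rest ⊤}   OUT={c:2, e:4; rest ⊤}
  B3:   IN={c:2, e:4; rest ⊤}   OUT={c:2, e:4; rest ⊤}
  B4:   IN={c:2, e:4; rest ⊤}   OUT={a:8, b:0, c:2, d:2, e:4; rest ⊤}
  B5:   IN={a:8, b:0, c:2, d:2, e:4; rest ⊤}   OUT={a:8, b:0, c:2, d:-4, e:4; rest ⊤}
  B6:   IN={c:2; rest ⊤}   OUT={c:2; rest ⊤}
  B7:   IN={c:2; rest ⊤}   OUT={a:5, b:5, c:2; rest ⊤}
  B8:   IN={a:5, b:5, c:2; rest ⊤}   OUT={b:-4, c:2, f:-2; rest ⊤}
  B9:   IN={b:-4, c:2, f:-2; rest ⊤}   OUT={b:-4, c:2, f:-2; rest ⊤}

Merge at B4: IN[B4] = OUT[B3] = {a: ⊤, b: ⊤, c: 2, d: ⊤, e: 4, f: ⊤}
Applying B4's transfer function to that IN value gives OUT[B4] (row B4 above).

Answer: {a: 8, b: 0, c: 2, d: 2, e: 4, f: ⊤}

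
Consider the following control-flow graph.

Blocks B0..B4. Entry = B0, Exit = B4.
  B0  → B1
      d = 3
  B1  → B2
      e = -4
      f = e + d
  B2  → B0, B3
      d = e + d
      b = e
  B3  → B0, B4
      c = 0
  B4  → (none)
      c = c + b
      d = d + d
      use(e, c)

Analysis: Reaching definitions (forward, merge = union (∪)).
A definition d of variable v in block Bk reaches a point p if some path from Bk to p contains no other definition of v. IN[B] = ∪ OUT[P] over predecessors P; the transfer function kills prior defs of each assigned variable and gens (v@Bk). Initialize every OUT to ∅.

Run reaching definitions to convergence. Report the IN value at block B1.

Fixpoint table:
  B0: | IN={b@B2, c@B3, d@B2, e@B1, f@B1} | OUT={b@B2, c@B3, d@B0, e@B1, f@B1}
  B1: | IN={b@B2, c@B3, d@B0, e@B1, f@B1} | OUT={b@B2, c@B3, d@B0, e@B1, f@B1}
  B2: | IN={b@B2, c@B3, d@B0, e@B1, f@B1} | OUT={b@B2, c@B3, d@B2, e@B1, f@B1}
  B3: | IN={b@B2, c@B3, d@B2, e@B1, f@B1} | OUT={b@B2, c@B3, d@B2, e@B1, f@B1}
  B4: | IN={b@B2, c@B3, d@B2, e@B1, f@B1} | OUT={b@B2, c@B4, d@B4, e@B1, f@B1}

Merge at B1: IN[B1] = OUT[B0] = {b@B2, c@B3, d@B0, e@B1, f@B1}

Answer: {b@B2, c@B3, d@B0, e@B1, f@B1}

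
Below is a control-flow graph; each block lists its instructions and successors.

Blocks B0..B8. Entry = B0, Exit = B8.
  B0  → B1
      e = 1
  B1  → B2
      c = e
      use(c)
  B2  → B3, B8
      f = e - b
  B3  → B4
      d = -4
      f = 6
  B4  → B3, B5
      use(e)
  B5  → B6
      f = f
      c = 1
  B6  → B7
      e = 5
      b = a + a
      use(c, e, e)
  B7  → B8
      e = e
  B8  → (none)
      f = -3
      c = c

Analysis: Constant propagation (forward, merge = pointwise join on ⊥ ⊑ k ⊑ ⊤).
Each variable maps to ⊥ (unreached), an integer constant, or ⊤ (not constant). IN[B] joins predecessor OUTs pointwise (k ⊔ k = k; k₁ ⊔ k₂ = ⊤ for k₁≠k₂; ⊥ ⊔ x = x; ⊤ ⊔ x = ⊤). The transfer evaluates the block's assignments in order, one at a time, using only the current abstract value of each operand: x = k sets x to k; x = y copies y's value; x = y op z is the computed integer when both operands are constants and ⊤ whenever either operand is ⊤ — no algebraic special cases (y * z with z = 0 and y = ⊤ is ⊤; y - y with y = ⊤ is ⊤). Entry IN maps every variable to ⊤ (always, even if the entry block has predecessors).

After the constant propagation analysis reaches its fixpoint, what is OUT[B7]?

Answer: {a: ⊤, b: ⊤, c: 1, d: -4, e: 5, f: 6}

Working:
Fixpoint table:
  B0: | IN=(all ⊤) | OUT={e:1; rest ⊤}
  B1: | IN={e:1; rest ⊤} | OUT={c:1, e:1; rest ⊤}
  B2: | IN={c:1, e:1; rest ⊤} | OUT={c:1, e:1; rest ⊤}
  B3: | IN={c:1, e:1; rest ⊤} | OUT={c:1, d:-4, e:1, f:6; rest ⊤}
  B4: | IN={c:1, d:-4, e:1, f:6; rest ⊤} | OUT={c:1, d:-4, e:1, f:6; rest ⊤}
  B5: | IN={c:1, d:-4, e:1, f:6; rest ⊤} | OUT={c:1, d:-4, e:1, f:6; rest ⊤}
  B6: | IN={c:1, d:-4, e:1, f:6; rest ⊤} | OUT={c:1, d:-4, e:5, f:6; rest ⊤}
  B7: | IN={c:1, d:-4, e:5, f:6; rest ⊤} | OUT={c:1, d:-4, e:5, f:6; rest ⊤}
  B8: | IN={c:1; rest ⊤} | OUT={c:1, f:-3; rest ⊤}

Merge at B7: IN[B7] = OUT[B6] = {a: ⊤, b: ⊤, c: 1, d: -4, e: 5, f: 6}
Applying B7's transfer function to that IN value gives OUT[B7] (row B7 above).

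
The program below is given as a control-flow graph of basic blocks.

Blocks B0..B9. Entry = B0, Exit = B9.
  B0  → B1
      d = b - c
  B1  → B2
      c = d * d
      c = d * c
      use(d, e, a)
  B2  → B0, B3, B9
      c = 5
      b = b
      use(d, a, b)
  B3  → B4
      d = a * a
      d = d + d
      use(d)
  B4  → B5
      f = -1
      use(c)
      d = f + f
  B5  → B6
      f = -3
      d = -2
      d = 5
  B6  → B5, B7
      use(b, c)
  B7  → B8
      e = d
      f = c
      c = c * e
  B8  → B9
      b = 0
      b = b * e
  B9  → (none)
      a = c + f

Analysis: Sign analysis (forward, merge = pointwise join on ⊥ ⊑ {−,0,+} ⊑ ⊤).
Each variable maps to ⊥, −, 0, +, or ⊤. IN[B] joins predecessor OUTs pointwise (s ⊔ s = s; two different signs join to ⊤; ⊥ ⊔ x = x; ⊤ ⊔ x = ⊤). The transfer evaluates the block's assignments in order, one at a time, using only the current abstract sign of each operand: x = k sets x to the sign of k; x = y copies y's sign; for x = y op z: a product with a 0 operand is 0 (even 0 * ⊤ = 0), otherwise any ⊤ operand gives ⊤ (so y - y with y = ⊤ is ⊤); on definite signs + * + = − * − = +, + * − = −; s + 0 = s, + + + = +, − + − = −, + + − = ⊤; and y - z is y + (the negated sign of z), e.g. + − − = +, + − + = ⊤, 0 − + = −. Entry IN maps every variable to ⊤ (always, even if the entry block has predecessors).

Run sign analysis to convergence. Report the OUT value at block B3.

Answer: {a: ⊤, b: ⊤, c: +, d: ⊤, e: ⊤, f: ⊤}

Trace:
Converged values:
  B0:  IN=(all ⊤)  OUT=(all ⊤)
  B1:  IN=(all ⊤)  OUT=(all ⊤)
  B2:  IN=(all ⊤)  OUT={c:+; rest ⊤}
  B3:  IN={c:+; rest ⊤}  OUT={c:+; rest ⊤}
  B4:  IN={c:+; rest ⊤}  OUT={c:+, d:-, f:-; rest ⊤}
  B5:  IN={c:+, f:-; rest ⊤}  OUT={c:+, d:+, f:-; rest ⊤}
  B6:  IN={c:+, d:+, f:-; rest ⊤}  OUT={c:+, d:+, f:-; rest ⊤}
  B7:  IN={c:+, d:+, f:-; rest ⊤}  OUT={c:+, d:+, e:+, f:+; rest ⊤}
  B8:  IN={c:+, d:+, e:+, f:+; rest ⊤}  OUT={b:0, c:+, d:+, e:+, f:+; rest ⊤}
  B9:  IN={c:+; rest ⊤}  OUT={c:+; rest ⊤}

Merge at B3: IN[B3] = OUT[B2] = {a: ⊤, b: ⊤, c: +, d: ⊤, e: ⊤, f: ⊤}
Applying B3's transfer function to that IN value gives OUT[B3] (row B3 above).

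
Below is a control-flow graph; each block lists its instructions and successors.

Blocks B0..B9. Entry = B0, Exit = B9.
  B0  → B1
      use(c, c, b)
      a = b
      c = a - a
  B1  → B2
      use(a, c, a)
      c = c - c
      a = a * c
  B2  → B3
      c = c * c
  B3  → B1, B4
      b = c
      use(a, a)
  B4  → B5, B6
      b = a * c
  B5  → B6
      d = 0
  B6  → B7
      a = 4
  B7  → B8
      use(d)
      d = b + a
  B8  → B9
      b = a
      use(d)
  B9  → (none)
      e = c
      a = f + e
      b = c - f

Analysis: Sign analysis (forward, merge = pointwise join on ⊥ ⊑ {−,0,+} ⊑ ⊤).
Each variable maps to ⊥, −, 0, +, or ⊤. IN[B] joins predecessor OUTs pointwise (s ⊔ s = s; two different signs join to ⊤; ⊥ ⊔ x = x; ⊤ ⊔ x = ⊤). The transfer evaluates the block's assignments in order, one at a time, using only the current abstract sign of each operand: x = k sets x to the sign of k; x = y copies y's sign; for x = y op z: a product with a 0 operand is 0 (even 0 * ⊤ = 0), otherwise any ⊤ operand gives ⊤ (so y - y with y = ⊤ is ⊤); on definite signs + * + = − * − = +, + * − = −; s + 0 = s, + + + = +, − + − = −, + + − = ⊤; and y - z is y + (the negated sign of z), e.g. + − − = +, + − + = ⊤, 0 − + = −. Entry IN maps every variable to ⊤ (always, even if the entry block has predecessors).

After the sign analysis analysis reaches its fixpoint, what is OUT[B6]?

Answer: {a: +, b: ⊤, c: ⊤, d: ⊤, e: ⊤, f: ⊤}

Derivation:
Per-block solution:
  B0:   IN=(all ⊤)   OUT=(all ⊤)
  B1:   IN=(all ⊤)   OUT=(all ⊤)
  B2:   IN=(all ⊤)   OUT=(all ⊤)
  B3:   IN=(all ⊤)   OUT=(all ⊤)
  B4:   IN=(all ⊤)   OUT=(all ⊤)
  B5:   IN=(all ⊤)   OUT={d:0; rest ⊤}
  B6:   IN=(all ⊤)   OUT={a:+; rest ⊤}
  B7:   IN={a:+; rest ⊤}   OUT={a:+; rest ⊤}
  B8:   IN={a:+; rest ⊤}   OUT={a:+, b:+; rest ⊤}
  B9:   IN={a:+, b:+; rest ⊤}   OUT=(all ⊤)

Merge at B6: IN[B6] = OUT[B4] ⊔ OUT[B5] = {a: ⊤, b: ⊤, c: ⊤, d: ⊤, e: ⊤, f: ⊤}
Applying B6's transfer function to that IN value gives OUT[B6] (row B6 above).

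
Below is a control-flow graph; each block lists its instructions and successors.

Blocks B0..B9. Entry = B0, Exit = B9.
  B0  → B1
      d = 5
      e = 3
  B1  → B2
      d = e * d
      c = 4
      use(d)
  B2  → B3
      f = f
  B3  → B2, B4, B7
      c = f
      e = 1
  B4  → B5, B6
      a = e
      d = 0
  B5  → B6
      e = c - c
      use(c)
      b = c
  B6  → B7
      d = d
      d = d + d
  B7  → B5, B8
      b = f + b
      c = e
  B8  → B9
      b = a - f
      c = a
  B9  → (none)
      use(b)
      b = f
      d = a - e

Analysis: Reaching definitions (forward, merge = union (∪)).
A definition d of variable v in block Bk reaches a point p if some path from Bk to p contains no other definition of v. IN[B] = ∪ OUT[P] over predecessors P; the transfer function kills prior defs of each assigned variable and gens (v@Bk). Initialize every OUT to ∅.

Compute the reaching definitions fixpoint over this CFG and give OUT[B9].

Answer: {a@B4, b@B9, c@B8, d@B9, e@B3, e@B5, f@B2}

Working:
Converged values:
  B0:   IN={}   OUT={d@B0, e@B0}
  B1:   IN={d@B0, e@B0}   OUT={c@B1, d@B1, e@B0}
  B2:   IN={c@B1, c@B3, d@B1, e@B0, e@B3, f@B2}   OUT={c@B1, c@B3, d@B1, e@B0, e@B3, f@B2}
  B3:   IN={c@B1, c@B3, d@B1, e@B0, e@B3, f@B2}   OUT={c@B3, d@B1, e@B3, f@B2}
  B4:   IN={c@B3, d@B1, e@B3, f@B2}   OUT={a@B4, c@B3, d@B4, e@B3, f@B2}
  B5:   IN={a@B4, b@B7, c@B3, c@B7, d@B1, d@B4, d@B6, e@B3, e@B5, f@B2}   OUT={a@B4, b@B5, c@B3, c@B7, d@B1, d@B4, d@B6, e@B5, f@B2}
  B6:   IN={a@B4, b@B5, c@B3, c@B7, d@B1, d@B4, d@B6, e@B3, e@B5, f@B2}   OUT={a@B4, b@B5, c@B3, c@B7, d@B6, e@B3, e@B5, f@B2}
  B7:   IN={a@B4, b@B5, c@B3, c@B7, d@B1, d@B6, e@B3, e@B5, f@B2}   OUT={a@B4, b@B7, c@B7, d@B1, d@B6, e@B3, e@B5, f@B2}
  B8:   IN={a@B4, b@B7, c@B7, d@B1, d@B6, e@B3, e@B5, f@B2}   OUT={a@B4, b@B8, c@B8, d@B1, d@B6, e@B3, e@B5, f@B2}
  B9:   IN={a@B4, b@B8, c@B8, d@B1, d@B6, e@B3, e@B5, f@B2}   OUT={a@B4, b@B9, c@B8, d@B9, e@B3, e@B5, f@B2}

Merge at B9: IN[B9] = OUT[B8] = {a@B4, b@B8, c@B8, d@B1, d@B6, e@B3, e@B5, f@B2}
Applying B9's transfer function to that IN value gives OUT[B9] (row B9 above).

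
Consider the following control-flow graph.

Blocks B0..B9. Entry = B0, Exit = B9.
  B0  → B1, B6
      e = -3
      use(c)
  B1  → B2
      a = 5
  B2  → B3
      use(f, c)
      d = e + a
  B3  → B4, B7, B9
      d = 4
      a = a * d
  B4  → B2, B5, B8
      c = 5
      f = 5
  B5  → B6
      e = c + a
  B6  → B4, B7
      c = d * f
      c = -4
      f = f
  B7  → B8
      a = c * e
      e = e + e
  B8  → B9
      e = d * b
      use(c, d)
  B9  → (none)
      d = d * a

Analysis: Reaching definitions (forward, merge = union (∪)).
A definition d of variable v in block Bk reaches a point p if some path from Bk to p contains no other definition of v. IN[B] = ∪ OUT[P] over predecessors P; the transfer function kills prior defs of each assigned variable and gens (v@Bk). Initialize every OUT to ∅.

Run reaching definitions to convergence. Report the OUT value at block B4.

Per-block solution:
  B0:  IN={}  OUT={e@B0}
  B1:  IN={e@B0}  OUT={a@B1, e@B0}
  B2:  IN={a@B1, a@B3, c@B4, d@B3, e@B0, e@B5, f@B4}  OUT={a@B1, a@B3, c@B4, d@B2, e@B0, e@B5, f@B4}
  B3:  IN={a@B1, a@B3, c@B4, d@B2, e@B0, e@B5, f@B4}  OUT={a@B3, c@B4, d@B3, e@B0, e@B5, f@B4}
  B4:  IN={a@B3, c@B4, c@B6, d@B3, e@B0, e@B5, f@B4, f@B6}  OUT={a@B3, c@B4, d@B3, e@B0, e@B5, f@B4}
  B5:  IN={a@B3, c@B4, d@B3, e@B0, e@B5, f@B4}  OUT={a@B3, c@B4, d@B3, e@B5, f@B4}
  B6:  IN={a@B3, c@B4, d@B3, e@B0, e@B5, f@B4}  OUT={a@B3, c@B6, d@B3, e@B0, e@B5, f@B6}
  B7:  IN={a@B3, c@B4, c@B6, d@B3, e@B0, e@B5, f@B4, f@B6}  OUT={a@B7, c@B4, c@B6, d@B3, e@B7, f@B4, f@B6}
  B8:  IN={a@B3, a@B7, c@B4, c@B6, d@B3, e@B0, e@B5, e@B7, f@B4, f@B6}  OUT={a@B3, a@B7, c@B4, c@B6, d@B3, e@B8, f@B4, f@B6}
  B9:  IN={a@B3, a@B7, c@B4, c@B6, d@B3, e@B0, e@B5, e@B8, f@B4, f@B6}  OUT={a@B3, a@B7, c@B4, c@B6, d@B9, e@B0, e@B5, e@B8, f@B4, f@B6}

Merge at B4: IN[B4] = OUT[B3] ⊔ OUT[B6] = {a@B3, c@B4, c@B6, d@B3, e@B0, e@B5, f@B4, f@B6}
Applying B4's transfer function to that IN value gives OUT[B4] (row B4 above).

Answer: {a@B3, c@B4, d@B3, e@B0, e@B5, f@B4}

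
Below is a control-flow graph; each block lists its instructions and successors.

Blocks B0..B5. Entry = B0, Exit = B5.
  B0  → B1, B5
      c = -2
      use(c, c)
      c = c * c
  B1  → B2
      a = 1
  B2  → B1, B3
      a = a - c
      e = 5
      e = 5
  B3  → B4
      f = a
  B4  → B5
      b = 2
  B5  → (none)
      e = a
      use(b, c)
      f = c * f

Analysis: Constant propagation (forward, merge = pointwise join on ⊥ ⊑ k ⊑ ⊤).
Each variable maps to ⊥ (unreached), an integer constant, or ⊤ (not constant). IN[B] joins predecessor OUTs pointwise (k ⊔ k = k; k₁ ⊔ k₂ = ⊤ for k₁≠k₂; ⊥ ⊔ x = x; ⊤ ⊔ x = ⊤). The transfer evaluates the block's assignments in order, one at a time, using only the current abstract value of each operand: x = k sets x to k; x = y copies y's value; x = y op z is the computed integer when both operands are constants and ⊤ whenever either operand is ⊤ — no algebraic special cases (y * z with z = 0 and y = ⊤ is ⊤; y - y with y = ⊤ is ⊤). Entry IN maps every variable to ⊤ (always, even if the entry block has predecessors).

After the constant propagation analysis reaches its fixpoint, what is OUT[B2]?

Converged values:
  B0:  IN=(all ⊤)  OUT={c:4; rest ⊤}
  B1:  IN={c:4; rest ⊤}  OUT={a:1, c:4; rest ⊤}
  B2:  IN={a:1, c:4; rest ⊤}  OUT={a:-3, c:4, e:5; rest ⊤}
  B3:  IN={a:-3, c:4, e:5; rest ⊤}  OUT={a:-3, c:4, e:5, f:-3; rest ⊤}
  B4:  IN={a:-3, c:4, e:5, f:-3; rest ⊤}  OUT={a:-3, b:2, c:4, e:5, f:-3; rest ⊤}
  B5:  IN={c:4; rest ⊤}  OUT={c:4; rest ⊤}

Merge at B2: IN[B2] = OUT[B1] = {a: 1, b: ⊤, c: 4, d: ⊤, e: ⊤, f: ⊤}
Applying B2's transfer function to that IN value gives OUT[B2] (row B2 above).

Answer: {a: -3, b: ⊤, c: 4, d: ⊤, e: 5, f: ⊤}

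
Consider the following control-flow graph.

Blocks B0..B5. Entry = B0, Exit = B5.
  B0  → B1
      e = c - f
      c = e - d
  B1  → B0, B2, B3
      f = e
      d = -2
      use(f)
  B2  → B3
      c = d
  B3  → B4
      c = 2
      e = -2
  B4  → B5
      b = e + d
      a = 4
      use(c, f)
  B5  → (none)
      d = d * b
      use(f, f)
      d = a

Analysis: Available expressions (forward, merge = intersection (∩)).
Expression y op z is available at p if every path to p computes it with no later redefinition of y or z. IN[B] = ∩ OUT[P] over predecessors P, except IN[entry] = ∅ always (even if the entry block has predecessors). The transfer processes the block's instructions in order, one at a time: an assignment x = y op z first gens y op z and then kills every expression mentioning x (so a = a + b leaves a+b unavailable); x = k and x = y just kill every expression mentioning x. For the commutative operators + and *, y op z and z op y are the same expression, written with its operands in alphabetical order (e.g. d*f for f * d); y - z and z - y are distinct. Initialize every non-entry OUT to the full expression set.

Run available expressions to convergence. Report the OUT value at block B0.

Fixpoint table:
  B0:  IN={}  OUT={e-d}
  B1:  IN={e-d}  OUT={}
  B2:  IN={}  OUT={}
  B3:  IN={}  OUT={}
  B4:  IN={}  OUT={d+e}
  B5:  IN={d+e}  OUT={}

Merge at B0 (entry node, so the boundary value {} is joined with the incoming edge(s)): IN[B0] = {} ∩ OUT[B1] = {}
Applying B0's transfer function to that IN value gives OUT[B0] (row B0 above).

Answer: {e-d}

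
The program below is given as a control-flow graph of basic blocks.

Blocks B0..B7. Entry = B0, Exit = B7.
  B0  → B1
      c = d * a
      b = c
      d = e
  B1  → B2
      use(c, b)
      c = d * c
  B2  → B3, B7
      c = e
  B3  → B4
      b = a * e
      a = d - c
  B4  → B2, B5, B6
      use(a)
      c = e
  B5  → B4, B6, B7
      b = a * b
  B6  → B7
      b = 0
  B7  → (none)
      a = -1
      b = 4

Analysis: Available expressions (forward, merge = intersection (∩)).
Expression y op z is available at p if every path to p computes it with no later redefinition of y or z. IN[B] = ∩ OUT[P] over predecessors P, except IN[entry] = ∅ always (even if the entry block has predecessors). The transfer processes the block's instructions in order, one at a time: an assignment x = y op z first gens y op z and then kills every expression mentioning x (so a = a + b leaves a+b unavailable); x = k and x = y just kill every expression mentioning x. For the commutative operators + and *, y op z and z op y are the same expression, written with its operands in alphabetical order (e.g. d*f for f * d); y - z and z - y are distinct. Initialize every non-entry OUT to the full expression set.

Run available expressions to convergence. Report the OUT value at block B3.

Answer: {d-c}

Working:
Fixpoint table:
  B0: | IN={} | OUT={}
  B1: | IN={} | OUT={}
  B2: | IN={} | OUT={}
  B3: | IN={} | OUT={d-c}
  B4: | IN={} | OUT={}
  B5: | IN={} | OUT={}
  B6: | IN={} | OUT={}
  B7: | IN={} | OUT={}

Merge at B3: IN[B3] = OUT[B2] = {}
Applying B3's transfer function to that IN value gives OUT[B3] (row B3 above).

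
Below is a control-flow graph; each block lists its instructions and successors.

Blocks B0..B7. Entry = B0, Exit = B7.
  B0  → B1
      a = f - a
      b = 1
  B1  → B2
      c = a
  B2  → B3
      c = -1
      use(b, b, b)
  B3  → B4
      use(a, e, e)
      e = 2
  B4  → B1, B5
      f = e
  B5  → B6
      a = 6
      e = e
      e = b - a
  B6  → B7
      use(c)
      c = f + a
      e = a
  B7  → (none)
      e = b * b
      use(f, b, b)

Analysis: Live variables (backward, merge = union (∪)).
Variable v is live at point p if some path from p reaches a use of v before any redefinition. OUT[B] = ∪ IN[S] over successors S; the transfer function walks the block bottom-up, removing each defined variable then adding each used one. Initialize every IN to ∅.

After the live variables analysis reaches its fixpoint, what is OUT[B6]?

Answer: {b, f}

Working:
Converged values:
  B0:  IN={a, e, f}  OUT={a, b, e}
  B1:  IN={a, b, e}  OUT={a, b, e}
  B2:  IN={a, b, e}  OUT={a, b, c, e}
  B3:  IN={a, b, c, e}  OUT={a, b, c, e}
  B4:  IN={a, b, c, e}  OUT={a, b, c, e, f}
  B5:  IN={b, c, e, f}  OUT={a, b, c, f}
  B6:  IN={a, b, c, f}  OUT={b, f}
  B7:  IN={b, f}  OUT={}

Merge at B6: OUT[B6] = IN[B7] = {b, f}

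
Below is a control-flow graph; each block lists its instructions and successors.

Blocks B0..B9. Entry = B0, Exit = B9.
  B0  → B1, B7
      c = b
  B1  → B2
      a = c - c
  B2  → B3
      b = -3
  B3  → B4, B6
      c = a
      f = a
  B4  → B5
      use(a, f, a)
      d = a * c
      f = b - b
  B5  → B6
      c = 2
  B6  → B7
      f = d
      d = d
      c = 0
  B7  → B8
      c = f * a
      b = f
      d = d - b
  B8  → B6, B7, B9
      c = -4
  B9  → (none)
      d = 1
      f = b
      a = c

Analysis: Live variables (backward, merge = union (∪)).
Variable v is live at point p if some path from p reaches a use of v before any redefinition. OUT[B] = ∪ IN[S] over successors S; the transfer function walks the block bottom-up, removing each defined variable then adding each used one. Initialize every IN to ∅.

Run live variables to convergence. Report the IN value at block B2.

Answer: {a, d}

Derivation:
Converged values:
  B0:  IN={a, b, d, f}  OUT={a, c, d, f}
  B1:  IN={c, d}  OUT={a, d}
  B2:  IN={a, d}  OUT={a, b, d}
  B3:  IN={a, b, d}  OUT={a, b, c, d, f}
  B4:  IN={a, b, c, f}  OUT={a, d}
  B5:  IN={a, d}  OUT={a, d}
  B6:  IN={a, d}  OUT={a, d, f}
  B7:  IN={a, d, f}  OUT={a, b, d, f}
  B8:  IN={a, b, d, f}  OUT={a, b, c, d, f}
  B9:  IN={b, c}  OUT={}

Merge at B2: OUT[B2] = IN[B3] = {a, b, d}
Applying B2's transfer function to that OUT value gives IN[B2] (row B2 above).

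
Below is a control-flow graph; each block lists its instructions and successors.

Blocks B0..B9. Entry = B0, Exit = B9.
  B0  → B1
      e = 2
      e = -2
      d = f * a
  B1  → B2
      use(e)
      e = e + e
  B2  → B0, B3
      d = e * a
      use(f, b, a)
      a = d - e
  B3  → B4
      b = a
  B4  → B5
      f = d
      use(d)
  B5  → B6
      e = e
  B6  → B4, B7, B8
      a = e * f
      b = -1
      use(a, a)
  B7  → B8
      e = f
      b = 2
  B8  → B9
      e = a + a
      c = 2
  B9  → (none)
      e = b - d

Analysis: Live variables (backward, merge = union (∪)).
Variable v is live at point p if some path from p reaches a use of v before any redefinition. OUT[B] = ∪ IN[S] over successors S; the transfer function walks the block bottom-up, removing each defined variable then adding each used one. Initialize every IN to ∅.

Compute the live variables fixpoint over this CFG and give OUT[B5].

Answer: {d, e, f}

Working:
Per-block solution:
  B0: | IN={a, b, f} | OUT={a, b, e, f}
  B1: | IN={a, b, e, f} | OUT={a, b, e, f}
  B2: | IN={a, b, e, f} | OUT={a, b, d, e, f}
  B3: | IN={a, d, e} | OUT={d, e}
  B4: | IN={d, e} | OUT={d, e, f}
  B5: | IN={d, e, f} | OUT={d, e, f}
  B6: | IN={d, e, f} | OUT={a, b, d, e, f}
  B7: | IN={a, d, f} | OUT={a, b, d}
  B8: | IN={a, b, d} | OUT={b, d}
  B9: | IN={b, d} | OUT={}

Merge at B5: OUT[B5] = IN[B6] = {d, e, f}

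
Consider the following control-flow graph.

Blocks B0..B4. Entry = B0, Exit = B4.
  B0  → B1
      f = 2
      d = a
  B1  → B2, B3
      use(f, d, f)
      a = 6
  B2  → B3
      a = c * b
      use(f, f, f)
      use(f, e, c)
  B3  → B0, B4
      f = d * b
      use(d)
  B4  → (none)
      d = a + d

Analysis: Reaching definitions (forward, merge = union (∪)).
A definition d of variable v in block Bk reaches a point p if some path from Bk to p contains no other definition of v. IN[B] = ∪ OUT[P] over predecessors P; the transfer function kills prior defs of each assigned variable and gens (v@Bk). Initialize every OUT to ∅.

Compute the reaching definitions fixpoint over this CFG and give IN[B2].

Converged values:
  B0: | IN={a@B1, a@B2, d@B0, f@B3} | OUT={a@B1, a@B2, d@B0, f@B0}
  B1: | IN={a@B1, a@B2, d@B0, f@B0} | OUT={a@B1, d@B0, f@B0}
  B2: | IN={a@B1, d@B0, f@B0} | OUT={a@B2, d@B0, f@B0}
  B3: | IN={a@B1, a@B2, d@B0, f@B0} | OUT={a@B1, a@B2, d@B0, f@B3}
  B4: | IN={a@B1, a@B2, d@B0, f@B3} | OUT={a@B1, a@B2, d@B4, f@B3}

Merge at B2: IN[B2] = OUT[B1] = {a@B1, d@B0, f@B0}

Answer: {a@B1, d@B0, f@B0}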